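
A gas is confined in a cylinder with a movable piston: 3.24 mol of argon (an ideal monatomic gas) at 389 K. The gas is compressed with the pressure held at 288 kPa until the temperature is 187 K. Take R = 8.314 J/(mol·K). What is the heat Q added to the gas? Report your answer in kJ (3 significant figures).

Q ≈ -13.6 kJ

Isobaric: W = nRΔT = (3.24)(8.314)(-202) = -5441 J.
ΔU = nCᵥΔT with Cᵥ = 3R/2: ΔU = (3.24)(12.47)(-202) = -8162 J.
Q = ΔU + W = -8162 − 5441 = -13603 J.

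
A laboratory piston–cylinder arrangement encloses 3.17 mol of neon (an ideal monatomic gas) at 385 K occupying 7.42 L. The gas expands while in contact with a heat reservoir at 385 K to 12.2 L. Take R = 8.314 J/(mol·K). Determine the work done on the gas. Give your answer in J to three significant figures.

W ≈ -5050 J

Isothermal: W = nRT ln(V₂/V₁).
W = (3.17)(8.314)(385) × ln(12.2/7.42)
  = 10147 × 0.4973
W_by_gas = 5046 J; work on gas = −W_by = -5046 J.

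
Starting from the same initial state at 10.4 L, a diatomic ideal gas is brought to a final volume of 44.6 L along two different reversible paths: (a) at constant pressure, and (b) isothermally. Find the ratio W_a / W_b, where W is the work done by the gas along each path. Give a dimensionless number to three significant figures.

Path (a) isobaric: W = P₁(V₂ − V₁) → W_a/(P₁V₁) = 3.288.
Path (b) isothermal: W = P₁V₁ ln(V₂/V₁) → W_b/(P₁V₁) = 1.456.
W_a / W_b = 3.288 / 1.456 = 2.259.

W_a / W_b ≈ 2.26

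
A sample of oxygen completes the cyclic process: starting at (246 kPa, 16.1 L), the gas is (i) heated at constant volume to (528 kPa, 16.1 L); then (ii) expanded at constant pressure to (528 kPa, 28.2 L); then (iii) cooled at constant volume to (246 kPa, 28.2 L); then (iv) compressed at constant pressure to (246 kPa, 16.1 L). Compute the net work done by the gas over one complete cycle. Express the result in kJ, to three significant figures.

Constant-volume legs do no work.
W(ii) = (528)(28.2 − 16.1) = 6389 J; W(iv) = (246)(16.1 − 28.2) = -2977 J.
W_net = 6389 − 2977 = 3412 J (the clockwise enclosed area).

W_net ≈ 3.41 kJ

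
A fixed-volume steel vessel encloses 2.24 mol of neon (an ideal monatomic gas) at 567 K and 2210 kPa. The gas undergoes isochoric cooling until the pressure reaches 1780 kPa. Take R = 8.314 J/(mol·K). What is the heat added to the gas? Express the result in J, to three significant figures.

Constant volume ⇒ W = 0, so Q = ΔU = nCᵥΔT with Cᵥ = 3R/2 = 12.47 J/(mol·K).
At constant V, T₂/T₁ = P₂/P₁ ⇒ ΔT = T₁(P₂/P₁ − 1) = 567·(1780/2210 − 1) = -110.3 K.
ΔU = (2.24)(12.47)(-110.3) = -3082 J.

Q ≈ -3080 J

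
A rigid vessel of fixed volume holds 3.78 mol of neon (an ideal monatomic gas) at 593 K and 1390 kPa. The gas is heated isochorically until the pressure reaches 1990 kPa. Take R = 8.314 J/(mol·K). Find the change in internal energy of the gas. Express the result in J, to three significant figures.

Constant volume ⇒ W = 0, so Q = ΔU = nCᵥΔT with Cᵥ = 3R/2 = 12.47 J/(mol·K).
At constant V, T₂/T₁ = P₂/P₁ ⇒ ΔT = T₁(P₂/P₁ − 1) = 593·(1990/1390 − 1) = 256 K.
ΔU = (3.78)(12.47)(256) = 12067 J.

ΔU ≈ 12100 J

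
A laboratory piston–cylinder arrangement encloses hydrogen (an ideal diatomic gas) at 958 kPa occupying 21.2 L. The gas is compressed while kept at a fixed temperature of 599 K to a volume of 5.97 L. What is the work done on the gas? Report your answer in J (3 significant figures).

Isothermal: W = nRT ln(V₂/V₁) = P₁V₁ ln(V₂/V₁).
P₁V₁ = (958 kPa)(21.2 L) = 20310 J.
W = 20310 × ln(5.97/21.2) = 20310 × -1.267
W_by_gas = -25737 J; work on gas = −W_by = 25737 J.

W ≈ 25700 J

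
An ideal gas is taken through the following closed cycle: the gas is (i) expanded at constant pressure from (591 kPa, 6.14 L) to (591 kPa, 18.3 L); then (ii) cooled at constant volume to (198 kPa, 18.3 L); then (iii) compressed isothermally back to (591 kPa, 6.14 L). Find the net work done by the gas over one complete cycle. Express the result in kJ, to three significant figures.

Leg (i): W = PΔV = (591)(18.3 − 6.14) = 7187 J.
Leg (ii): W = 0.
Leg (iii): W = PᵢVᵢ ln(V_f/Vᵢ) = (3623) ln(6.14/18.3) = -3957 J.
W_net = 7187 − 3957 = 3230 J.

W_net ≈ 3.23 kJ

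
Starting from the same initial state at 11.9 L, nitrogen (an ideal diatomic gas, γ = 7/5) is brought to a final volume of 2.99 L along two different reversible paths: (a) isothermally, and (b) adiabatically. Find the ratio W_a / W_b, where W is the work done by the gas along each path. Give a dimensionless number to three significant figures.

W_a / W_b ≈ 0.749

Path (a) isothermal: W = P₁V₁ ln(V₂/V₁) → W_a/(P₁V₁) = -1.381.
Path (b) adiabatic: W = P₁V₁(1 − (V₁/V₂)^(γ−1))/(γ−1) → W_b/(P₁V₁) = -1.844.
W_a / W_b = -1.381 / -1.844 = 0.7491.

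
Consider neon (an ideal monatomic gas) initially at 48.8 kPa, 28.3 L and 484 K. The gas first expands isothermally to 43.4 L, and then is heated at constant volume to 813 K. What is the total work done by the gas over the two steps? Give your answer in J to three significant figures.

W_total ≈ 591 J

Step 1 (isothermal): W = P₁V₁ ln(V₂/V₁) = (1381) ln(43.4/28.3) = 590.5 J.
Step 2 (isochoric): W = 0 (constant volume).
W_total = 590.5 + 0 = 590.5 J.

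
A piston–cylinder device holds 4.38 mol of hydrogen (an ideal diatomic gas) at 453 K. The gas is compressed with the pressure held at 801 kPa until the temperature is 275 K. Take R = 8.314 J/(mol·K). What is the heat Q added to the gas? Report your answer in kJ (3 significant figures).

Isobaric: W = nRΔT = (4.38)(8.314)(-178) = -6482 J.
ΔU = nCᵥΔT with Cᵥ = 5R/2: ΔU = (4.38)(20.79)(-178) = -16205 J.
Q = ΔU + W = -16205 − 6482 = -22687 J.

Q ≈ -22.7 kJ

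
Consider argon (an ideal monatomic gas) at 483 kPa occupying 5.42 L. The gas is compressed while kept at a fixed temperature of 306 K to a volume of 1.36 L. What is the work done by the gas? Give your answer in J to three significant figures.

W ≈ -3620 J

Isothermal: W = nRT ln(V₂/V₁) = P₁V₁ ln(V₂/V₁).
P₁V₁ = (483 kPa)(5.42 L) = 2618 J.
W = 2618 × ln(1.36/5.42) = 2618 × -1.383
W_by_gas = -3619 J.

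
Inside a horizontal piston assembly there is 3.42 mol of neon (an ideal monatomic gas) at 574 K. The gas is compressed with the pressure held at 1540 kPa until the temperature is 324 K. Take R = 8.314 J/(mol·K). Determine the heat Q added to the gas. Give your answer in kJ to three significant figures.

Q ≈ -17.8 kJ

Isobaric: W = nRΔT = (3.42)(8.314)(-250) = -7108 J.
ΔU = nCᵥΔT with Cᵥ = 3R/2: ΔU = (3.42)(12.47)(-250) = -10663 J.
Q = ΔU + W = -10663 − 7108 = -17771 J.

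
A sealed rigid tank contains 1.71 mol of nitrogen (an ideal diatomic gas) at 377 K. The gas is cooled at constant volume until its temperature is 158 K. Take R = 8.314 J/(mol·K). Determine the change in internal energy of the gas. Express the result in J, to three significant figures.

Constant volume ⇒ W = 0, so Q = ΔU = nCᵥΔT with Cᵥ = 5R/2 = 20.79 J/(mol·K).
ΔU = (1.71)(20.79)(158 − 377) = -7784 J.

ΔU ≈ -7780 J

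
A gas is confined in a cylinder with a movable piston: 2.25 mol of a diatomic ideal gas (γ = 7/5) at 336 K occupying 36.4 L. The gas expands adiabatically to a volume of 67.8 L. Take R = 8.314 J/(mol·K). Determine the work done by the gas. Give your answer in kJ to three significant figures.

Adiabatic: TV^(γ−1) = const with γ = 7/5.
T₂ = T₁ (V₁/V₂)^(γ−1) = 336 × (36.4/67.8)^0.4 = 336 × 0.7797 = 262 K.
W_by = nCᵥ(T₁ − T₂) = (2.25)(20.79)(336 − 262) = 3461 J.

W ≈ 3.46 kJ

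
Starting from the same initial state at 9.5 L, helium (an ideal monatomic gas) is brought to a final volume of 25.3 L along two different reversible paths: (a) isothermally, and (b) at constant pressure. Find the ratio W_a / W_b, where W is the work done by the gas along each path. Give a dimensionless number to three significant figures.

W_a / W_b ≈ 0.589

Path (a) isothermal: W = P₁V₁ ln(V₂/V₁) → W_a/(P₁V₁) = 0.9795.
Path (b) isobaric: W = P₁(V₂ − V₁) → W_b/(P₁V₁) = 1.663.
W_a / W_b = 0.9795 / 1.663 = 0.5889.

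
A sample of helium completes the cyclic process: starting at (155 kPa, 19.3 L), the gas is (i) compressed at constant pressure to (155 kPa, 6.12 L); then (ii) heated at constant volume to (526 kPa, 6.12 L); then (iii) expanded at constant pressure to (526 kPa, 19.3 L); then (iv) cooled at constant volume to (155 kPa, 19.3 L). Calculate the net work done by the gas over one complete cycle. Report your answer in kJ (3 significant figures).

Constant-volume legs do no work.
W(i) = (155)(6.12 − 19.3) = -2043 J; W(iii) = (526)(19.3 − 6.12) = 6933 J.
W_net = -2043 + 6933 = 4890 J (the clockwise enclosed area).

W_net ≈ 4.89 kJ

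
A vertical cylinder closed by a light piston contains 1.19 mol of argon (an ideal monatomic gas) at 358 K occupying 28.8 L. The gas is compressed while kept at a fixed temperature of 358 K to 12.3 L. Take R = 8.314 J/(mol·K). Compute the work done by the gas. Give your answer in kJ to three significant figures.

Isothermal: W = nRT ln(V₂/V₁).
W = (1.19)(8.314)(358) × ln(12.3/28.8)
  = 3542 × -0.8508
W_by_gas = -3013 J.

W ≈ -3.01 kJ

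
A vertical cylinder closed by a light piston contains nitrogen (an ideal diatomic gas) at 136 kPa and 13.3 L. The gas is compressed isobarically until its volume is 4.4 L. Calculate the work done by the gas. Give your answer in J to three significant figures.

W ≈ -1210 J

Isobaric: W = P ΔV.
W = (136 kPa)(4.4 − 13.3 L) = (136)(-8.9) = -1210 J.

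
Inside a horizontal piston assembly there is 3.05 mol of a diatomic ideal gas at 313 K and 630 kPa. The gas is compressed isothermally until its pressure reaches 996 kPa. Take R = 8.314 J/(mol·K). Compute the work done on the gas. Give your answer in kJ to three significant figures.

Isothermal process: W = nRT ln(V₂/V₁) = nRT ln(P₁/P₂).
W = (3.05)(8.314)(313) × ln(630/996)
  = 7937 × ln(0.6325) = 7937 × -0.458
W_by_gas = -3635 J; work on gas = −W_by = 3635 J.

W ≈ 3.64 kJ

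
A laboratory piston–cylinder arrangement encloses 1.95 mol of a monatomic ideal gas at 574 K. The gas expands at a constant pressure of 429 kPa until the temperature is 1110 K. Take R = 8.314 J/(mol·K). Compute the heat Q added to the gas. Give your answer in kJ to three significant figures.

Isobaric: W = nRΔT = (1.95)(8.314)(536) = 8690 J.
ΔU = nCᵥΔT with Cᵥ = 3R/2: ΔU = (1.95)(12.47)(536) = 13035 J.
Q = ΔU + W = 13035 + 8690 = 21724 J.

Q ≈ 21.7 kJ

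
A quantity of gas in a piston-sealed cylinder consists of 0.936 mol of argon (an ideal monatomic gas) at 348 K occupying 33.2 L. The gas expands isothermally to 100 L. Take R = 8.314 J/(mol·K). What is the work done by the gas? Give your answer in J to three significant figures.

W ≈ 2990 J

Isothermal: W = nRT ln(V₂/V₁).
W = (0.936)(8.314)(348) × ln(100/33.2)
  = 2708 × 1.103
W_by_gas = 2986 J.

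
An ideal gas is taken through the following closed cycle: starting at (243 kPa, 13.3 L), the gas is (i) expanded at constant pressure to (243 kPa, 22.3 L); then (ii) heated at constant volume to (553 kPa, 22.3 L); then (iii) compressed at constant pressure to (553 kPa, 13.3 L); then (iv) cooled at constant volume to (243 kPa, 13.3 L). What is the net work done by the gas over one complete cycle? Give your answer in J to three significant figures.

W_net ≈ -2790 J

Constant-volume legs do no work.
W(i) = (243)(22.3 − 13.3) = 2187 J; W(iii) = (553)(13.3 − 22.3) = -4977 J.
W_net = 2187 − 4977 = -2790 J (the counter-clockwise enclosed area).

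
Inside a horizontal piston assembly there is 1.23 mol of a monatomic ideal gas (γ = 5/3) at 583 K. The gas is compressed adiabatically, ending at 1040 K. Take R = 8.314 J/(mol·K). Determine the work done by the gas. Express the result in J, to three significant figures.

W ≈ -7010 J

Adiabatic ⇒ Q = 0, so W_by = −ΔU = nCᵥ(T₁ − T₂).
Cᵥ = 3R/2 = 12.47 J/(mol·K).
W = (1.23)(12.47)(583 − 1040) = -7010 J.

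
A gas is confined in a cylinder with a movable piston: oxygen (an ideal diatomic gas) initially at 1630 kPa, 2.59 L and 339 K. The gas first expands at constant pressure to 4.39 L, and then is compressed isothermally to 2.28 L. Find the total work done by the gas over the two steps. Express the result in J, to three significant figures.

W_total ≈ -1750 J

Step 1 (isobaric): W = PΔV = (1630 kPa)(4.39 − 2.59 L) = 2934 J.
After step 1: P = 1630 kPa, V = 4.39 L, T = 574.6 K.
Step 2 (isothermal): W = P₁V₁ ln(V₂/V₁) = (7156) ln(2.28/4.39) = -4688 J.
W_total = 2934 − 4688 = -1754 J.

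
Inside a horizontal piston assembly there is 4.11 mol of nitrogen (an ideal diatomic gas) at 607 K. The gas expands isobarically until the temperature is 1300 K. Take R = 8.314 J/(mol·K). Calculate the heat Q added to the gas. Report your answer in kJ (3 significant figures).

Q ≈ 82.9 kJ

Isobaric: W = nRΔT = (4.11)(8.314)(693) = 23680 J.
ΔU = nCᵥΔT with Cᵥ = 5R/2: ΔU = (4.11)(20.79)(693) = 59200 J.
Q = ΔU + W = 59200 + 23680 = 82881 J.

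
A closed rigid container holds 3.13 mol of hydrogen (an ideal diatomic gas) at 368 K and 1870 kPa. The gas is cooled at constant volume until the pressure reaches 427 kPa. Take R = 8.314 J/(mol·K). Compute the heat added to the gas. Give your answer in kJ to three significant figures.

Q ≈ -18.5 kJ

Constant volume ⇒ W = 0, so Q = ΔU = nCᵥΔT with Cᵥ = 5R/2 = 20.79 J/(mol·K).
At constant V, T₂/T₁ = P₂/P₁ ⇒ ΔT = T₁(P₂/P₁ − 1) = 368·(427/1870 − 1) = -284 K.
ΔU = (3.13)(20.79)(-284) = -18474 J.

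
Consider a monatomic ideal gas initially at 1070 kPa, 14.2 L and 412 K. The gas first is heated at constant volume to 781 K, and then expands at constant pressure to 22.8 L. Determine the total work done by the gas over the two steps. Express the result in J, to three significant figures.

W_total ≈ 17400 J

Step 1 (isochoric): W = 0 (constant volume).
After step 1: P = 2028 kPa (V unchanged).
Step 2 (isobaric): W = PΔV = (2028 kPa)(22.8 − 14.2 L) = 17444 J.
W_total = 0 + 17444 = 17444 J.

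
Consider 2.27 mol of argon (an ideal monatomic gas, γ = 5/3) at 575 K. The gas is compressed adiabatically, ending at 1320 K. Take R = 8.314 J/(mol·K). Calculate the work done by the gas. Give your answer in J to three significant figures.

Adiabatic ⇒ Q = 0, so W_by = −ΔU = nCᵥ(T₁ − T₂).
Cᵥ = 3R/2 = 12.47 J/(mol·K).
W = (2.27)(12.47)(575 − 1320) = -21090 J.

W ≈ -21100 J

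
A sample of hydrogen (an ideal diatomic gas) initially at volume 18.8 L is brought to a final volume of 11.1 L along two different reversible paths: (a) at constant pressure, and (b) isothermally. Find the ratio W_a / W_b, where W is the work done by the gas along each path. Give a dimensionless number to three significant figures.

W_a / W_b ≈ 0.777

Path (a) isobaric: W = P₁(V₂ − V₁) → W_a/(P₁V₁) = -0.4096.
Path (b) isothermal: W = P₁V₁ ln(V₂/V₁) → W_b/(P₁V₁) = -0.5269.
W_a / W_b = -0.4096 / -0.5269 = 0.7773.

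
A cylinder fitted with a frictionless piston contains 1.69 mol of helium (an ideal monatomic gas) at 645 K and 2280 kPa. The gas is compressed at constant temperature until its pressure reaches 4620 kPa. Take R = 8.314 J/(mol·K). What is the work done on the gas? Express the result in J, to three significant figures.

Isothermal process: W = nRT ln(V₂/V₁) = nRT ln(P₁/P₂).
W = (1.69)(8.314)(645) × ln(2280/4620)
  = 9063 × ln(0.4935) = 9063 × -0.7062
W_by_gas = -6400 J; work on gas = −W_by = 6400 J.

W ≈ 6400 J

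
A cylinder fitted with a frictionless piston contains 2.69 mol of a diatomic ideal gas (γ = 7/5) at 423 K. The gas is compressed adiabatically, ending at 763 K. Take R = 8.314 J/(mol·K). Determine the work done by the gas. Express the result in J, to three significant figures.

W ≈ -19000 J

Adiabatic ⇒ Q = 0, so W_by = −ΔU = nCᵥ(T₁ − T₂).
Cᵥ = 5R/2 = 20.79 J/(mol·K).
W = (2.69)(20.79)(423 − 763) = -19010 J.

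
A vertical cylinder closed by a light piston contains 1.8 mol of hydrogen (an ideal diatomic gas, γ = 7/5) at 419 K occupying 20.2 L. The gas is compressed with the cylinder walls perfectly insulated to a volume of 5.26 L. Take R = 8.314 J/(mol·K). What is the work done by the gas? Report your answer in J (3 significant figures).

Adiabatic: TV^(γ−1) = const with γ = 7/5.
T₂ = T₁ (V₁/V₂)^(γ−1) = 419 × (20.2/5.26)^0.4 = 419 × 1.713 = 717.7 K.
W_by = nCᵥ(T₁ − T₂) = (1.8)(20.79)(419 − 717.7) = -11176 J.

W ≈ -11200 J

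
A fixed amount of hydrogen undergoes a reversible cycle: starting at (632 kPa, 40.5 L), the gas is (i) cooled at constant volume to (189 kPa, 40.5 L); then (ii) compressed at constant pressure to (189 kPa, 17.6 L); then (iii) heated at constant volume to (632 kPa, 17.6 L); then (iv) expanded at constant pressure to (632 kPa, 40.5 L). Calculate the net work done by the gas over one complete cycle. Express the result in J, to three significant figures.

W_net ≈ 10100 J

Constant-volume legs do no work.
W(ii) = (189)(17.6 − 40.5) = -4328 J; W(iv) = (632)(40.5 − 17.6) = 14473 J.
W_net = -4328 + 14473 = 10145 J (the clockwise enclosed area).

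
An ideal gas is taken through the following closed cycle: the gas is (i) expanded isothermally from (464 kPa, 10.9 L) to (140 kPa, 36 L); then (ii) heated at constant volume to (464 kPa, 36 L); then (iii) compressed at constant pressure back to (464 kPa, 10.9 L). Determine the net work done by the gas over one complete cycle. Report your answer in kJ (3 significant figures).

Leg (i): W = PᵢVᵢ ln(V_f/Vᵢ) = (5058) ln(36/10.9) = 6043 J.
Leg (ii): W = 0.
Leg (iii): W = PΔV = (464)(10.9 − 36) = -11646 J.
W_net = 6043 − 11646 = -5604 J.

W_net ≈ -5.60 kJ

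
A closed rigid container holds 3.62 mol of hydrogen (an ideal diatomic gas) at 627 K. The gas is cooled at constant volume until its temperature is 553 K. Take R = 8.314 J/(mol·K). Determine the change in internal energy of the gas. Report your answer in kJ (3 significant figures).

Constant volume ⇒ W = 0, so Q = ΔU = nCᵥΔT with Cᵥ = 5R/2 = 20.79 J/(mol·K).
ΔU = (3.62)(20.79)(553 − 627) = -5568 J.

ΔU ≈ -5.57 kJ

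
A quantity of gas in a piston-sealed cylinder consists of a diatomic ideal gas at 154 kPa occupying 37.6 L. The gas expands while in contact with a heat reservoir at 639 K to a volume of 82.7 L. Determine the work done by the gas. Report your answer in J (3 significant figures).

Isothermal: W = nRT ln(V₂/V₁) = P₁V₁ ln(V₂/V₁).
P₁V₁ = (154 kPa)(37.6 L) = 5790 J.
W = 5790 × ln(82.7/37.6) = 5790 × 0.7882
W_by_gas = 4564 J.

W ≈ 4560 J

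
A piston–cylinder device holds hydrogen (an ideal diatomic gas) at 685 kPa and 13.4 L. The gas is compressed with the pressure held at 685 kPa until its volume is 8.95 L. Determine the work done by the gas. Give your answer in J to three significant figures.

Isobaric: W = P ΔV.
W = (685 kPa)(8.95 − 13.4 L) = (685)(-4.45) = -3048 J.

W ≈ -3050 J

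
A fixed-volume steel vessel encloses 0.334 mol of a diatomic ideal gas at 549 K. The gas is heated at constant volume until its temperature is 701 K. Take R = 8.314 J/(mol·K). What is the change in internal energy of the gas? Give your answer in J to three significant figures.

ΔU ≈ 1060 J

Constant volume ⇒ W = 0, so Q = ΔU = nCᵥΔT with Cᵥ = 5R/2 = 20.79 J/(mol·K).
ΔU = (0.334)(20.79)(701 − 549) = 1055 J.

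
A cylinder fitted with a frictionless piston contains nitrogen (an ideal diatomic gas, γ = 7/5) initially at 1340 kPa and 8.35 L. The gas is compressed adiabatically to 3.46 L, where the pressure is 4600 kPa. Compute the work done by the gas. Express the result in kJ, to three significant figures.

Adiabatic: W = (P₁V₁ − P₂V₂)/(γ − 1) with γ = 7/5.
P₁V₁ = 11189 J, P₂V₂ = 15916 J.
W = (11189 − 15916) / 0.4 = -11818 J.

W ≈ -11.8 kJ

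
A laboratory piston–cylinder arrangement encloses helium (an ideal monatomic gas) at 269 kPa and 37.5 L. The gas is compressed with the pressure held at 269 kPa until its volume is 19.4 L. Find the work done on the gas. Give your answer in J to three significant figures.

Isobaric: W = P ΔV.
W = (269 kPa)(19.4 − 37.5 L) = (269)(-18.1) = -4869 J.
Work on gas = −W_by = 4869 J.

W ≈ 4870 J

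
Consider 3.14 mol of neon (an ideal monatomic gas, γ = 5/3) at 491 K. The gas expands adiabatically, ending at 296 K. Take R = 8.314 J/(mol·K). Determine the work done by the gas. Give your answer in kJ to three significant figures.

Adiabatic ⇒ Q = 0, so W_by = −ΔU = nCᵥ(T₁ − T₂).
Cᵥ = 3R/2 = 12.47 J/(mol·K).
W = (3.14)(12.47)(491 − 296) = 7636 J.

W ≈ 7.64 kJ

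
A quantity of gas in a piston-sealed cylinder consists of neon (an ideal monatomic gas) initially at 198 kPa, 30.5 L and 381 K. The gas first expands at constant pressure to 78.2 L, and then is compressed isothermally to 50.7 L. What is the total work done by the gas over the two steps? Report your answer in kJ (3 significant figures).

Step 1 (isobaric): W = PΔV = (198 kPa)(78.2 − 30.5 L) = 9445 J.
After step 1: P = 198 kPa, V = 78.2 L, T = 976.9 K.
Step 2 (isothermal): W = P₁V₁ ln(V₂/V₁) = (15484) ln(50.7/78.2) = -6710 J.
W_total = 9445 − 6710 = 2735 J.

W_total ≈ 2.73 kJ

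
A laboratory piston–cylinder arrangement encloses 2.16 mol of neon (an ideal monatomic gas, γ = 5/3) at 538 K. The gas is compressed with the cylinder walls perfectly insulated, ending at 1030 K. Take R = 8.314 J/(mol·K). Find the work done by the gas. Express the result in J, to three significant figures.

W ≈ -13300 J

Adiabatic ⇒ Q = 0, so W_by = −ΔU = nCᵥ(T₁ − T₂).
Cᵥ = 3R/2 = 12.47 J/(mol·K).
W = (2.16)(12.47)(538 − 1030) = -13253 J.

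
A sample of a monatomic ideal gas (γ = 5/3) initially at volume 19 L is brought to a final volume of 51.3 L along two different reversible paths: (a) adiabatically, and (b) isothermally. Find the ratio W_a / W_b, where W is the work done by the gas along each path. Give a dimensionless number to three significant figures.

Path (a) adiabatic: W = P₁V₁(1 − (V₁/V₂)^(γ−1))/(γ−1) → W_a/(P₁V₁) = 0.7264.
Path (b) isothermal: W = P₁V₁ ln(V₂/V₁) → W_b/(P₁V₁) = 0.9933.
W_a / W_b = 0.7264 / 0.9933 = 0.7313.

W_a / W_b ≈ 0.731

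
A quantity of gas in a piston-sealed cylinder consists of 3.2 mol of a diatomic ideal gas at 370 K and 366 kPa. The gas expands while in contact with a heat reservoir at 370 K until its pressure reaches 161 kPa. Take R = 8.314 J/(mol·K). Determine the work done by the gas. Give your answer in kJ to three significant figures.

Isothermal process: W = nRT ln(V₂/V₁) = nRT ln(P₁/P₂).
W = (3.2)(8.314)(370) × ln(366/161)
  = 9844 × ln(2.273) = 9844 × 0.8212
W_by_gas = 8084 J.

W ≈ 8.08 kJ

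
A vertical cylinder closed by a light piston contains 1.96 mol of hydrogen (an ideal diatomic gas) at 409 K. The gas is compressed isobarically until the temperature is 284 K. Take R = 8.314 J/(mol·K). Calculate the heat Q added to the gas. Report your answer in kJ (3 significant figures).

Q ≈ -7.13 kJ

Isobaric: W = nRΔT = (1.96)(8.314)(-125) = -2037 J.
ΔU = nCᵥΔT with Cᵥ = 5R/2: ΔU = (1.96)(20.79)(-125) = -5092 J.
Q = ΔU + W = -5092 − 2037 = -7129 J.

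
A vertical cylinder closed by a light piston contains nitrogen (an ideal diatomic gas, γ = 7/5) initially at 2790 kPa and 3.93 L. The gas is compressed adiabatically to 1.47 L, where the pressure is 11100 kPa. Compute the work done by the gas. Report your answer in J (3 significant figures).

Adiabatic: W = (P₁V₁ − P₂V₂)/(γ − 1) with γ = 7/5.
P₁V₁ = 10965 J, P₂V₂ = 16317 J.
W = (10965 − 16317) / 0.4 = -13381 J.

W ≈ -13400 J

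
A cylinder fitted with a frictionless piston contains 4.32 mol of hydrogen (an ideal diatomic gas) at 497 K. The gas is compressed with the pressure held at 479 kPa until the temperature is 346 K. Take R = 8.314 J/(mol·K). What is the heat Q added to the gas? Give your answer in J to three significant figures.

Q ≈ -19000 J

Isobaric: W = nRΔT = (4.32)(8.314)(-151) = -5423 J.
ΔU = nCᵥΔT with Cᵥ = 5R/2: ΔU = (4.32)(20.79)(-151) = -13558 J.
Q = ΔU + W = -13558 − 5423 = -18982 J.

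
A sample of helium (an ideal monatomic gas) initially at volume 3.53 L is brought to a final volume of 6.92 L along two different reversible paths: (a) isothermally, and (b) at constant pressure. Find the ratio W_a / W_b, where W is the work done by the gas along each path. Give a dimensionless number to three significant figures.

Path (a) isothermal: W = P₁V₁ ln(V₂/V₁) → W_a/(P₁V₁) = 0.6731.
Path (b) isobaric: W = P₁(V₂ − V₁) → W_b/(P₁V₁) = 0.9603.
W_a / W_b = 0.6731 / 0.9603 = 0.7009.

W_a / W_b ≈ 0.701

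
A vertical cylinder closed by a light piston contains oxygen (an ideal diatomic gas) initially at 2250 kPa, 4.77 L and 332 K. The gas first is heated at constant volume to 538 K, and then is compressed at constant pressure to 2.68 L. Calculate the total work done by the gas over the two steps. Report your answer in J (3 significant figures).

W_total ≈ -7620 J

Step 1 (isochoric): W = 0 (constant volume).
After step 1: P = 3646 kPa (V unchanged).
Step 2 (isobaric): W = PΔV = (3646 kPa)(2.68 − 4.77 L) = -7620 J.
W_total = 0 − 7620 = -7620 J.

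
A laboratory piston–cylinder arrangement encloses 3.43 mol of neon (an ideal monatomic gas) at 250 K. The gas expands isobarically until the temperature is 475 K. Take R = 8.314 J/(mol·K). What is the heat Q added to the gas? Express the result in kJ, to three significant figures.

Isobaric: W = nRΔT = (3.43)(8.314)(225) = 6416 J.
ΔU = nCᵥΔT with Cᵥ = 3R/2: ΔU = (3.43)(12.47)(225) = 9624 J.
Q = ΔU + W = 9624 + 6416 = 16041 J.

Q ≈ 16.0 kJ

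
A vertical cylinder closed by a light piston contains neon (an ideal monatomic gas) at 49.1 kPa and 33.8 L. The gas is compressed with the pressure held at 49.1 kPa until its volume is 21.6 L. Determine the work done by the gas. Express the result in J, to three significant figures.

W ≈ -599 J

Isobaric: W = P ΔV.
W = (49.1 kPa)(21.6 − 33.8 L) = (49.1)(-12.2) = -599 J.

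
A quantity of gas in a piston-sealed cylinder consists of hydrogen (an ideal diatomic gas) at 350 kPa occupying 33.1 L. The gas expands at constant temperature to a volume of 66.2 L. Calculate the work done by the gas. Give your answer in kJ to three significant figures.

W ≈ 8.03 kJ

Isothermal: W = nRT ln(V₂/V₁) = P₁V₁ ln(V₂/V₁).
P₁V₁ = (350 kPa)(33.1 L) = 11585 J.
W = 11585 × ln(66.2/33.1) = 11585 × 0.6931
W_by_gas = 8030 J.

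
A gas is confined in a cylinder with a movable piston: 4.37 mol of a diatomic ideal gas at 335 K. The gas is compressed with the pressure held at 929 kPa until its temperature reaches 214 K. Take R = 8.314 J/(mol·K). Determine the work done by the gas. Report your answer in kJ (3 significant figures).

Isobaric: W = P ΔV = nR ΔT.
W = (4.37)(8.314)(214 − 335) = -4396 J.

W ≈ -4.40 kJ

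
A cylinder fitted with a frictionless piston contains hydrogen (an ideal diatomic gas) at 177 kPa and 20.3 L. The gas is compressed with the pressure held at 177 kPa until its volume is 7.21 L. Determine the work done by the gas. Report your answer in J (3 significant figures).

W ≈ -2320 J

Isobaric: W = P ΔV.
W = (177 kPa)(7.21 − 20.3 L) = (177)(-13.09) = -2317 J.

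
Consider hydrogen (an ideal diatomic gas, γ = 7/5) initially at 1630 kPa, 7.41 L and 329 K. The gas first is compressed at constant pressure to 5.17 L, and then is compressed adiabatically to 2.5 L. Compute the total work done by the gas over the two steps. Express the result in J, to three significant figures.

W_total ≈ -10800 J

Step 1 (isobaric): W = PΔV = (1630 kPa)(5.17 − 7.41 L) = -3651 J.
After step 1: P = 1630 kPa, V = 5.17 L, T = 229.5 K.
Step 2 (adiabatic): W = (P₁V₁ − P₂V₂)/(γ−1) = (8427 − 11269)/0.4 = -7106 J.
W_total = -3651 − 7106 = -10757 J.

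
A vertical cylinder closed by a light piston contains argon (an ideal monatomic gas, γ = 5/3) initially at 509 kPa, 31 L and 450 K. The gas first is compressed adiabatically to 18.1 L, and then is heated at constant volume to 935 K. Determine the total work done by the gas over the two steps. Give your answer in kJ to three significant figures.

W_total ≈ -10.2 kJ

Step 1 (adiabatic): W = (P₁V₁ − P₂V₂)/(γ−1) = (15779 − 22588)/0.667 = -10213 J.
Step 2 (isochoric): W = 0 (constant volume).
W_total = -10213 + 0 = -10213 J.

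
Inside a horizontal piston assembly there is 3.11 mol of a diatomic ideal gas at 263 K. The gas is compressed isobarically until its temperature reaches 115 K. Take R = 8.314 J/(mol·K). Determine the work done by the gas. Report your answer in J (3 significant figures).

W ≈ -3830 J

Isobaric: W = P ΔV = nR ΔT.
W = (3.11)(8.314)(115 − 263) = -3827 J.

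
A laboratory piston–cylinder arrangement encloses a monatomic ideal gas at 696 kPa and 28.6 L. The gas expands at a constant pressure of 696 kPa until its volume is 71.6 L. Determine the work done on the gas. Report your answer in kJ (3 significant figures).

Isobaric: W = P ΔV.
W = (696 kPa)(71.6 − 28.6 L) = (696)(43) = 29928 J.
Work on gas = −W_by = -29928 J.

W ≈ -29.9 kJ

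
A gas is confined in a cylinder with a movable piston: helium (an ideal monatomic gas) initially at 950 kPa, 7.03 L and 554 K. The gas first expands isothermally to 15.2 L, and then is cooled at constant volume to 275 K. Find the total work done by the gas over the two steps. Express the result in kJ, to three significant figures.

W_total ≈ 5.15 kJ

Step 1 (isothermal): W = P₁V₁ ln(V₂/V₁) = (6678) ln(15.2/7.03) = 5150 J.
Step 2 (isochoric): W = 0 (constant volume).
W_total = 5150 + 0 = 5150 J.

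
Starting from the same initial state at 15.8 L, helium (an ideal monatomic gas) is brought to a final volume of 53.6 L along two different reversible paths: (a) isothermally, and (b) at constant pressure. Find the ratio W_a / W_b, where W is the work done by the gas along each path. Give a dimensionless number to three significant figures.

W_a / W_b ≈ 0.511

Path (a) isothermal: W = P₁V₁ ln(V₂/V₁) → W_a/(P₁V₁) = 1.222.
Path (b) isobaric: W = P₁(V₂ − V₁) → W_b/(P₁V₁) = 2.392.
W_a / W_b = 1.222 / 2.392 = 0.5106.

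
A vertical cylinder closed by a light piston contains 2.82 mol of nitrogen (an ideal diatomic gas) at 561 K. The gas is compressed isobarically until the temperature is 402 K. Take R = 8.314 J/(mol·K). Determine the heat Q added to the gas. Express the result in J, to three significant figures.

Q ≈ -13000 J

Isobaric: W = nRΔT = (2.82)(8.314)(-159) = -3728 J.
ΔU = nCᵥΔT with Cᵥ = 5R/2: ΔU = (2.82)(20.79)(-159) = -9320 J.
Q = ΔU + W = -9320 − 3728 = -13047 J.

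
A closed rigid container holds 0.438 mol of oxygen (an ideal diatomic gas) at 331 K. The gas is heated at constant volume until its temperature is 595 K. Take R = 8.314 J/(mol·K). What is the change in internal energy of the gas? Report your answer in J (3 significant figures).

ΔU ≈ 2400 J

Constant volume ⇒ W = 0, so Q = ΔU = nCᵥΔT with Cᵥ = 5R/2 = 20.79 J/(mol·K).
ΔU = (0.438)(20.79)(595 − 331) = 2403 J.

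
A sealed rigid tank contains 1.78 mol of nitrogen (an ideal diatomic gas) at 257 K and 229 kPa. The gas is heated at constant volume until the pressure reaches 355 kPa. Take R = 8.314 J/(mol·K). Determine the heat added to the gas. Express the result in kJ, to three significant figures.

Q ≈ 5.23 kJ

Constant volume ⇒ W = 0, so Q = ΔU = nCᵥΔT with Cᵥ = 5R/2 = 20.79 J/(mol·K).
At constant V, T₂/T₁ = P₂/P₁ ⇒ ΔT = T₁(P₂/P₁ − 1) = 257·(355/229 − 1) = 141.4 K.
ΔU = (1.78)(20.79)(141.4) = 5232 J.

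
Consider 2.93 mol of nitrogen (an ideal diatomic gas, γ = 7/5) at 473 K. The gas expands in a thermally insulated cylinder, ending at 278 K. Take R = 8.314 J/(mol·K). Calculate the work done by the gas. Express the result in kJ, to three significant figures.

Adiabatic ⇒ Q = 0, so W_by = −ΔU = nCᵥ(T₁ − T₂).
Cᵥ = 5R/2 = 20.79 J/(mol·K).
W = (2.93)(20.79)(473 − 278) = 11876 J.

W ≈ 11.9 kJ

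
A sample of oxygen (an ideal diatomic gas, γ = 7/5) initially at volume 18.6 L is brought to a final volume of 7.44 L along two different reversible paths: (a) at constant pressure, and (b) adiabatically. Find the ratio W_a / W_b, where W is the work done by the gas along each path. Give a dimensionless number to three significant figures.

Path (a) isobaric: W = P₁(V₂ − V₁) → W_a/(P₁V₁) = -0.6.
Path (b) adiabatic: W = P₁V₁(1 − (V₁/V₂)^(γ−1))/(γ−1) → W_b/(P₁V₁) = -1.107.
W_a / W_b = -0.6 / -1.107 = 0.5421.

W_a / W_b ≈ 0.542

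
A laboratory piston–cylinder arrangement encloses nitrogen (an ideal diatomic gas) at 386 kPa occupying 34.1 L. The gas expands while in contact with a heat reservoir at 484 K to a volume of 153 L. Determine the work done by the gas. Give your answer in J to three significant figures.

W ≈ 19800 J

Isothermal: W = nRT ln(V₂/V₁) = P₁V₁ ln(V₂/V₁).
P₁V₁ = (386 kPa)(34.1 L) = 13163 J.
W = 13163 × ln(153/34.1) = 13163 × 1.501
W_by_gas = 19759 J.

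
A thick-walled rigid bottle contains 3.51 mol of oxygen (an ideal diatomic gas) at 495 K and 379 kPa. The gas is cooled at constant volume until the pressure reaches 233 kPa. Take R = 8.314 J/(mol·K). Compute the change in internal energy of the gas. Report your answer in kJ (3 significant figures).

Constant volume ⇒ W = 0, so Q = ΔU = nCᵥΔT with Cᵥ = 5R/2 = 20.79 J/(mol·K).
At constant V, T₂/T₁ = P₂/P₁ ⇒ ΔT = T₁(P₂/P₁ − 1) = 495·(233/379 − 1) = -190.7 K.
ΔU = (3.51)(20.79)(-190.7) = -13912 J.

ΔU ≈ -13.9 kJ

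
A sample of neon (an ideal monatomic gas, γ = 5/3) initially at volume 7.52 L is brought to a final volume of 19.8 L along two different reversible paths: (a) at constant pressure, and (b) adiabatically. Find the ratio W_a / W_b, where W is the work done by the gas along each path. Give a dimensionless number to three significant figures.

W_a / W_b ≈ 2.29

Path (a) isobaric: W = P₁(V₂ − V₁) → W_a/(P₁V₁) = 1.633.
Path (b) adiabatic: W = P₁V₁(1 − (V₁/V₂)^(γ−1))/(γ−1) → W_b/(P₁V₁) = 0.7133.
W_a / W_b = 1.633 / 0.7133 = 2.289.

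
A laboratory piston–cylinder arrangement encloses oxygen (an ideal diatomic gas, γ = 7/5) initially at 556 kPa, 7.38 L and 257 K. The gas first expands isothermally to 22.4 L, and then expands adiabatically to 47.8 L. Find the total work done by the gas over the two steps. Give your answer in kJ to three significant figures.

Step 1 (isothermal): W = P₁V₁ ln(V₂/V₁) = (4103) ln(22.4/7.38) = 4556 J.
After step 1: P = 183.2 kPa, V = 22.4 L, T = 257 K.
Step 2 (adiabatic): W = (P₁V₁ − P₂V₂)/(γ−1) = (4103 − 3030)/0.4 = 2683 J.
W_total = 4556 + 2683 = 7239 J.

W_total ≈ 7.24 kJ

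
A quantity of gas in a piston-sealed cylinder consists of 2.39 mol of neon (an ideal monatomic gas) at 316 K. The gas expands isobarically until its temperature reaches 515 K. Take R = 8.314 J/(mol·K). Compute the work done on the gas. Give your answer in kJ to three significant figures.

Isobaric: W = P ΔV = nR ΔT.
W = (2.39)(8.314)(515 − 316) = 3954 J.
Work on gas = −W_by = -3954 J.

W ≈ -3.95 kJ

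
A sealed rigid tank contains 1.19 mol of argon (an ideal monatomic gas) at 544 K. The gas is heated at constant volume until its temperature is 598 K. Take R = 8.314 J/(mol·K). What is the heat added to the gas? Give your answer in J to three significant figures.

Constant volume ⇒ W = 0, so Q = ΔU = nCᵥΔT with Cᵥ = 3R/2 = 12.47 J/(mol·K).
ΔU = (1.19)(12.47)(598 − 544) = 801.4 J.

Q ≈ 801 J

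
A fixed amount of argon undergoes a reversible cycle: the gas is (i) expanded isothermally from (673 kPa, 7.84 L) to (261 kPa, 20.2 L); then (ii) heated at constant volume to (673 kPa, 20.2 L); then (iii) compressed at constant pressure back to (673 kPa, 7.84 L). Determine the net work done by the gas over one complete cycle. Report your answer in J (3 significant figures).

Leg (i): W = PᵢVᵢ ln(V_f/Vᵢ) = (5276) ln(20.2/7.84) = 4994 J.
Leg (ii): W = 0.
Leg (iii): W = PΔV = (673)(7.84 − 20.2) = -8318 J.
W_net = 4994 − 8318 = -3325 J.

W_net ≈ -3320 J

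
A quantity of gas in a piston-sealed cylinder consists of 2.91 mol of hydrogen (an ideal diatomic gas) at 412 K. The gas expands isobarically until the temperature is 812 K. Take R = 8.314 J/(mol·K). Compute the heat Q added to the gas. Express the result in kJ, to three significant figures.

Q ≈ 33.9 kJ

Isobaric: W = nRΔT = (2.91)(8.314)(400) = 9677 J.
ΔU = nCᵥΔT with Cᵥ = 5R/2: ΔU = (2.91)(20.79)(400) = 24194 J.
Q = ΔU + W = 24194 + 9677 = 33871 J.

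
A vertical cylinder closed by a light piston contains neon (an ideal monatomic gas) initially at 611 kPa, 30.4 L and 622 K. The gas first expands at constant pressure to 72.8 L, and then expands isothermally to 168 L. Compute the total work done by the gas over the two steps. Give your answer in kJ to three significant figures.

W_total ≈ 63.1 kJ

Step 1 (isobaric): W = PΔV = (611 kPa)(72.8 − 30.4 L) = 25906 J.
After step 1: P = 611 kPa, V = 72.8 L, T = 1490 K.
Step 2 (isothermal): W = P₁V₁ ln(V₂/V₁) = (44481) ln(168/72.8) = 37197 J.
W_total = 25906 + 37197 = 63103 J.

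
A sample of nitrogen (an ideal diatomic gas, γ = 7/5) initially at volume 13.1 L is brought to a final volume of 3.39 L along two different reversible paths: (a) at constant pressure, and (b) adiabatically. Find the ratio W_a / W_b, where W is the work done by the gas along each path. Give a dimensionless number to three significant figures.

W_a / W_b ≈ 0.413

Path (a) isobaric: W = P₁(V₂ − V₁) → W_a/(P₁V₁) = -0.7412.
Path (b) adiabatic: W = P₁V₁(1 − (V₁/V₂)^(γ−1))/(γ−1) → W_b/(P₁V₁) = -1.793.
W_a / W_b = -0.7412 / -1.793 = 0.4134.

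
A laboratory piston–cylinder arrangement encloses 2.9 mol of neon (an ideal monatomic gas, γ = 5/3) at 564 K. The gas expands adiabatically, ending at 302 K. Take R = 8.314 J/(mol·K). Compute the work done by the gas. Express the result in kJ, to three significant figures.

Adiabatic ⇒ Q = 0, so W_by = −ΔU = nCᵥ(T₁ − T₂).
Cᵥ = 3R/2 = 12.47 J/(mol·K).
W = (2.9)(12.47)(564 − 302) = 9475 J.

W ≈ 9.48 kJ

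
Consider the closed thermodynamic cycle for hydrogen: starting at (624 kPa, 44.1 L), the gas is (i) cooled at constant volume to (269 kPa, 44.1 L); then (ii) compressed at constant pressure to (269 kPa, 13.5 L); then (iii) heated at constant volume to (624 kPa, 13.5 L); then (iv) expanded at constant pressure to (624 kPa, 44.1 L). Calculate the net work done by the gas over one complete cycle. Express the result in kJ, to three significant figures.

Constant-volume legs do no work.
W(ii) = (269)(13.5 − 44.1) = -8231 J; W(iv) = (624)(44.1 − 13.5) = 19094 J.
W_net = -8231 + 19094 = 10863 J (the clockwise enclosed area).

W_net ≈ 10.9 kJ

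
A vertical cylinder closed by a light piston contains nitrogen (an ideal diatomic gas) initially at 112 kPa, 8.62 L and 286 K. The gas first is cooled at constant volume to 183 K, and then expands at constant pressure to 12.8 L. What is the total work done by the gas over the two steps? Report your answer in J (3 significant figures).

W_total ≈ 300 J

Step 1 (isochoric): W = 0 (constant volume).
After step 1: P = 71.66 kPa (V unchanged).
Step 2 (isobaric): W = PΔV = (71.66 kPa)(12.8 − 8.62 L) = 299.6 J.
W_total = 0 + 299.6 = 299.6 J.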